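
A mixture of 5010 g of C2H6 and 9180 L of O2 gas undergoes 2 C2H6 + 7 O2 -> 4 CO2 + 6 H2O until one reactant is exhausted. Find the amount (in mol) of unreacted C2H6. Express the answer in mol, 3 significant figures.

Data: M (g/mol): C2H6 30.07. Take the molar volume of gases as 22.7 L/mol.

n(C2H6) = 5010 / 30.07 = 166.6 mol
n(O2) = 9180 / 22.7 = 404.4 mol
n/ν for C2H6 = 166.6/2 = 83.30
n/ν for O2 = 404.4/7 = 57.77
Smallest n/ν is O2 → limiting reagent.
C2H6 consumed = (2/7) × 404.4 = 115.5 mol
C2H6 remaining = 166.6 − 115.5 = 51.10 mol

51.1 mol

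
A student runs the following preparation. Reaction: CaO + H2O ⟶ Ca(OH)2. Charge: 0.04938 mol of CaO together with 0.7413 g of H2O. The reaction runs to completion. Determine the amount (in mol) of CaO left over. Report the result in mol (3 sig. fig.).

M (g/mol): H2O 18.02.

n(CaO) = 0.04938 mol
n(H2O) = 0.7413 / 18.02 = 0.04114 mol
n/ν for CaO = 0.04938/1 = 0.04938
n/ν for H2O = 0.04114/1 = 0.04114
Smallest n/ν is H2O → limiting reagent.
CaO consumed = (1/1) × 0.04114 = 0.04114 mol
CaO remaining = 0.04938 − 0.04114 = 0.008240 mol

0.00824 mol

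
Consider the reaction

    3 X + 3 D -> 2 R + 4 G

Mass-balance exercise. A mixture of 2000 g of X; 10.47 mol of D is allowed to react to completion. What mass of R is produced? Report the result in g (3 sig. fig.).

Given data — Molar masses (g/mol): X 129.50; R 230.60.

n(X) = 2000 / 129.50 = 15.44 mol
n(D) = 10.47 mol
n/ν for X = 15.44/3 = 5.147
n/ν for D = 10.47/3 = 3.490
Smallest n/ν is D → limiting reagent.
n(R) = (2/3) × 10.47 = 6.980 mol
mass = 6.980 × 230.60 = 1610 g

1610 g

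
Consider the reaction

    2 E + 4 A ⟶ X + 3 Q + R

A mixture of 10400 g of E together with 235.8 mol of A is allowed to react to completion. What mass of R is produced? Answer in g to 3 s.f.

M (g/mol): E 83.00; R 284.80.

16800 g

n(E) = 10400 / 83.00 = 125.3 mol
n(A) = 235.8 mol
n/ν → E: 62.65, A: 58.95; A is limiting.
n(R) = (1/4) × 235.8 = 58.95 mol
mass = 58.95 × 284.80 = 16790 g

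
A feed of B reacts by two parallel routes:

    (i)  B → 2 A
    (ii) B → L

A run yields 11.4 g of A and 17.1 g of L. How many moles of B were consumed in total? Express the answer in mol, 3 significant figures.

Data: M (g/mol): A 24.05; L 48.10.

0.593 mol

n(A) = 11.4 / 24.05 = 0.4740 mol
n(L) = 17.1 / 48.10 = 0.3555 mol
n(B) via (i) = (1/2)×0.4740 = 0.2370 mol
n(B) via (ii) = (1/1)×0.3555 = 0.3555 mol
total n(B) = 0.2370 + 0.3555 = 0.5925 mol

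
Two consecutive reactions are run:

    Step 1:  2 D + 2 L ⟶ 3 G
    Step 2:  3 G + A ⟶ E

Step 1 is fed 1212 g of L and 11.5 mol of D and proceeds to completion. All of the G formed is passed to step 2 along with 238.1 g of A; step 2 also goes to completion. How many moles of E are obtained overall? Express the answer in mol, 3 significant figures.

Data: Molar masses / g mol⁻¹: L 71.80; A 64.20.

3.71 mol

Step 1:
n(L) = 1212 / 71.80 = 16.88 mol
n(D) = 11.50 mol
n/ν → L: 8.440, D: 5.750; D is limiting.
n(G) produced = (3/2) × 11.50 = 17.25 mol
Step 2:
n(G) available = 17.25 mol
n(A) = 238.1 / 64.20 = 3.709 mol
n/ν → G: 5.750, A: 3.709; A is limiting.
n(E) = (1/1) × 3.709 = 3.709 mol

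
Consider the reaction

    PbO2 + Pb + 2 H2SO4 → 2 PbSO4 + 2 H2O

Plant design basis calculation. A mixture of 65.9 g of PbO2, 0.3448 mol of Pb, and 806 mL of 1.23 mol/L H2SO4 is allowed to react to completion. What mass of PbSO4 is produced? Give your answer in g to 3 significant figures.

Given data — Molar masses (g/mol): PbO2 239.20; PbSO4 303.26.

167 g

n(PbO2) = 65.90 / 239.20 = 0.2755 mol
n(Pb) = 0.3448 mol
n(H2SO4) = 1.23 × 806.0/1000 = 0.9914 mol
n/ν for PbO2 = 0.2755/1 = 0.2755
n/ν for Pb = 0.3448/1 = 0.3448
n/ν for H2SO4 = 0.9914/2 = 0.4957
Smallest n/ν is PbO2 → limiting reagent.
n(PbSO4) = (2/1) × 0.2755 = 0.5510 mol
mass = 0.5510 × 303.26 = 167.1 g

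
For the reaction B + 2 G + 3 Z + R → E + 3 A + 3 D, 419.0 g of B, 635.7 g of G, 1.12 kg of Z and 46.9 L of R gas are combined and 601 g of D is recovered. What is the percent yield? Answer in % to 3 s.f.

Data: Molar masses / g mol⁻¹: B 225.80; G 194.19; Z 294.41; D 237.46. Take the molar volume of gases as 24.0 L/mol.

66.5 %

n(B) = 419.0 / 225.80 = 1.856 mol
n(G) = 635.7 / 194.19 = 3.274 mol
n(Z) = 1.120×1000 / 294.41 = 3.804 mol
n(R) = 46.90 / 24.0 = 1.954 mol
n/ν → B: 1.856, G: 1.637, Z: 1.268, R: 1.954; Z is limiting.
theoretical n(D) = (3/3) × 3.804 = 3.804 mol → 903.3 g
% yield = 601 / 903.3 × 100 = 66.53 %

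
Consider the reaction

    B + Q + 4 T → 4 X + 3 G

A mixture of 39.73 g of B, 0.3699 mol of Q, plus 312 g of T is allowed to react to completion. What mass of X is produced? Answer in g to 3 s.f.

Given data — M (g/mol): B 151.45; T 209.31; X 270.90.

284 g

n(B) = 39.73 / 151.45 = 0.2623 mol
n(Q) = 0.3699 mol
n(T) = 312.0 / 209.31 = 1.491 mol
n/ν for B = 0.2623/1 = 0.2623
n/ν for Q = 0.3699/1 = 0.3699
n/ν for T = 1.491/4 = 0.3728
Smallest n/ν is B → limiting reagent.
n(X) = (4/1) × 0.2623 = 1.049 mol
mass = 1.049 × 270.90 = 284.2 g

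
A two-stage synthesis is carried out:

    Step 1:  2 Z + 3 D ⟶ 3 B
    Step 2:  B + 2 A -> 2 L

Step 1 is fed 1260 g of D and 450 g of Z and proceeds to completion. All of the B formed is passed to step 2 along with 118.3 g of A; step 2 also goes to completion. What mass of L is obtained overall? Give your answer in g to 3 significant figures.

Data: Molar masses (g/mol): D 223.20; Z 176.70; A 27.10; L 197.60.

Step 1:
n(D) = 1260 / 223.20 = 5.645 mol
n(Z) = 450.0 / 176.70 = 2.547 mol
n/ν for D = 5.645/3 = 1.882
n/ν for Z = 2.547/2 = 1.274
Smallest n/ν is Z → limiting reagent.
n(B) produced = (3/2) × 2.547 = 3.821 mol
Step 2:
n(B) available = 3.821 mol
n(A) = 118.3 / 27.10 = 4.365 mol
n/ν for B = 3.821/1 = 3.821
n/ν for A = 4.365/2 = 2.183
Smallest n/ν is A → limiting reagent.
n(L) = (2/2) × 4.365 = 4.365 mol
mass = 4.365 × 197.60 = 862.5 g

863 g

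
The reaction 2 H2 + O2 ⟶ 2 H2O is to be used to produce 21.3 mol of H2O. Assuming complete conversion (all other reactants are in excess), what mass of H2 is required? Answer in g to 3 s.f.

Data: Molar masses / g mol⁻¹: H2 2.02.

43.0 g

n(H2O) = 21.30 mol
n(H2) = (2/2) × 21.30 = 21.30 mol
mass = 21.30 × 2.02 = 43.03 g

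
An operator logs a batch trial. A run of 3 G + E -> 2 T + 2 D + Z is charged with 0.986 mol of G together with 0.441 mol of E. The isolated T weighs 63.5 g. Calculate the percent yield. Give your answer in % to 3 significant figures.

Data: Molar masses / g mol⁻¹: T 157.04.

n(G) = 0.9860 mol
n(E) = 0.4410 mol
n/ν for G = 0.9860/3 = 0.3287
n/ν for E = 0.4410/1 = 0.4410
Smallest n/ν is G → limiting reagent.
theoretical n(T) = (2/3) × 0.9860 = 0.6573 mol → 103.2 g
% yield = 63.5 / 103.2 × 100 = 61.53 %

61.5 %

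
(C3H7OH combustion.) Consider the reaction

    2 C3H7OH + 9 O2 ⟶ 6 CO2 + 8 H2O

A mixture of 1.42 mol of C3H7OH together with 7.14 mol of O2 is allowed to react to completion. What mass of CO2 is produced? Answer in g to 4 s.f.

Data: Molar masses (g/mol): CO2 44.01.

n(C3H7OH) = 1.420 mol
n(O2) = 7.140 mol
n/ν for C3H7OH = 1.420/2 = 0.7100
n/ν for O2 = 7.140/9 = 0.7933
Smallest n/ν is C3H7OH → limiting reagent.
n(CO2) = (6/2) × 1.420 = 4.260 mol
mass = 4.260 × 44.01 = 187.5 g

187.5 g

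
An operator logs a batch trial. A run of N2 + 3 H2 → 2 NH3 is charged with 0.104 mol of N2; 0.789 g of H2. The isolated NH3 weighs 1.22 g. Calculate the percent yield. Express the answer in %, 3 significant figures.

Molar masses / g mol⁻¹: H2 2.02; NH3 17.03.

n(N2) = 0.1040 mol
n(H2) = 0.7890 / 2.02 = 0.3906 mol
n/ν → N2: 0.1040, H2: 0.1302; N2 is limiting.
theoretical n(NH3) = (2/1) × 0.1040 = 0.2080 mol → 3.542 g
% yield = 1.22 / 3.542 × 100 = 34.44 %

34.4 %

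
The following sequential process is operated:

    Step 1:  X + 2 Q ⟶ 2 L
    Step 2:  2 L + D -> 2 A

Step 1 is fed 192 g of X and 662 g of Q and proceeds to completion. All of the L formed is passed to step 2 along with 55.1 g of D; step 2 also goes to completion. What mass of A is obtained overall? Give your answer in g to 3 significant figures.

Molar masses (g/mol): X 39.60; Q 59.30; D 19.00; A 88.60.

514 g

Step 1:
n(X) = 192.0 / 39.60 = 4.848 mol
n(Q) = 662.0 / 59.30 = 11.16 mol
n/ν → X: 4.848, Q: 5.580; X is limiting.
n(L) produced = (2/1) × 4.848 = 9.696 mol
Step 2:
n(L) available = 9.696 mol
n(D) = 55.10 / 19.00 = 2.900 mol
n/ν → L: 4.848, D: 2.900; D is limiting.
n(A) = (2/1) × 2.900 = 5.800 mol
mass = 5.800 × 88.60 = 513.9 g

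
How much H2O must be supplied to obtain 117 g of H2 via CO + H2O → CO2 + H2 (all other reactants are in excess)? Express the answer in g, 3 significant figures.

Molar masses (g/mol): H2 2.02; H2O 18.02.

n(H2) = 117 / 2.02 = 57.92 mol
n(H2O) = (1/1) × 57.92 = 57.92 mol
mass = 57.92 × 18.02 = 1044 g

1040 g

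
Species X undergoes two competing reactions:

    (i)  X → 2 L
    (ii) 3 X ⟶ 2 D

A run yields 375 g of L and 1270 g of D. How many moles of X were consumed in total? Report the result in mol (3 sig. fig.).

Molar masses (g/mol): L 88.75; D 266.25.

n(L) = 375 / 88.75 = 4.225 mol
n(D) = 1270 / 266.25 = 4.770 mol
n(X) via (i) = (1/2)×4.225 = 2.113 mol
n(X) via (ii) = (3/2)×4.770 = 7.155 mol
total n(X) = 2.113 + 7.155 = 9.268 mol

9.27 mol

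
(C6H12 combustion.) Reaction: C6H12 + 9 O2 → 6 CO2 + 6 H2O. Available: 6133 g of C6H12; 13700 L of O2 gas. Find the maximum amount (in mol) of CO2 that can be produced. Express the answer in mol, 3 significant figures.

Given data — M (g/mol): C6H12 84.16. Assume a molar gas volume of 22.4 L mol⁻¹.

408 mol

n(C6H12) = 6133 / 84.16 = 72.87 mol
n(O2) = 13700 / 22.4 = 611.6 mol
n/ν → C6H12: 72.87, O2: 67.96; O2 is limiting.
n(CO2) = (6/9) × 611.6 = 407.7 mol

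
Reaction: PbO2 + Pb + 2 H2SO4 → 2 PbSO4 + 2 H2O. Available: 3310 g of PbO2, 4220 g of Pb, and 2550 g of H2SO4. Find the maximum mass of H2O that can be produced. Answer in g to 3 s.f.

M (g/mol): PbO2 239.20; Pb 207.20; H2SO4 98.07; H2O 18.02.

n(PbO2) = 3310 / 239.20 = 13.84 mol
n(Pb) = 4220 / 207.20 = 20.37 mol
n(H2SO4) = 2550 / 98.07 = 26.00 mol
n/ν for PbO2 = 13.84/1 = 13.84
n/ν for Pb = 20.37/1 = 20.37
n/ν for H2SO4 = 26.00/2 = 13.00
Smallest n/ν is H2SO4 → limiting reagent.
n(H2O) = (2/2) × 26.00 = 26.00 mol
mass = 26.00 × 18.02 = 468.5 g

469 g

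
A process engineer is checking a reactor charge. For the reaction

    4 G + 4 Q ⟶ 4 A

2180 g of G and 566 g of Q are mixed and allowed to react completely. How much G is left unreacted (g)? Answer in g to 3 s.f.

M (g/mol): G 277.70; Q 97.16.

n(G) = 2180 / 277.70 = 7.850 mol
n(Q) = 566.0 / 97.16 = 5.825 mol
n/ν for G = 7.850/4 = 1.963
n/ν for Q = 5.825/4 = 1.456
Smallest n/ν is Q → limiting reagent.
G consumed = (4/4) × 5.825 = 5.825 mol
G remaining = 7.850 − 5.825 = 2.025 mol
mass = 2.025 × 277.70 = 562.3 g

562 g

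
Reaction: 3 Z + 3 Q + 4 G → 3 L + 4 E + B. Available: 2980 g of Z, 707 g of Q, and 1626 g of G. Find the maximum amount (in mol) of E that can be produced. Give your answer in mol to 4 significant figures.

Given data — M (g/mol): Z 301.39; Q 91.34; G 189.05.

n(Z) = 2980 / 301.39 = 9.888 mol
n(Q) = 707.0 / 91.34 = 7.740 mol
n(G) = 1626 / 189.05 = 8.601 mol
n/ν for Z = 9.888/3 = 3.296
n/ν for Q = 7.740/3 = 2.580
n/ν for G = 8.601/4 = 2.150
Smallest n/ν is G → limiting reagent.
n(E) = (4/4) × 8.601 = 8.601 mol

8.601 mol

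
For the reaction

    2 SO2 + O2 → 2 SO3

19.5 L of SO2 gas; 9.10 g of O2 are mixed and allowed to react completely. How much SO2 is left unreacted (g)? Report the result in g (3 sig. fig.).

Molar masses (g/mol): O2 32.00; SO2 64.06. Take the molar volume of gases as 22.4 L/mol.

n(SO2) = 19.50 / 22.4 = 0.8705 mol
n(O2) = 9.100 / 32.00 = 0.2844 mol
n/ν → SO2: 0.4353, O2: 0.2844; O2 is limiting.
SO2 consumed = (2/1) × 0.2844 = 0.5688 mol
SO2 remaining = 0.8705 − 0.5688 = 0.3017 mol
mass = 0.3017 × 64.06 = 19.33 g

19.3 g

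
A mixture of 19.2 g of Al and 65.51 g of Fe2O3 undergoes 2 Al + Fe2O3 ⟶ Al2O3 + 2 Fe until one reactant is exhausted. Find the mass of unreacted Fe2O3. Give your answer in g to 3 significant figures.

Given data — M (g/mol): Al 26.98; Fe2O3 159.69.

n(Al) = 19.20 / 26.98 = 0.7116 mol
n(Fe2O3) = 65.51 / 159.69 = 0.4102 mol
n/ν for Al = 0.7116/2 = 0.3558
n/ν for Fe2O3 = 0.4102/1 = 0.4102
Smallest n/ν is Al → limiting reagent.
Fe2O3 consumed = (1/2) × 0.7116 = 0.3558 mol
Fe2O3 remaining = 0.4102 − 0.3558 = 0.05440 mol
mass = 0.05440 × 159.69 = 8.687 g

8.69 g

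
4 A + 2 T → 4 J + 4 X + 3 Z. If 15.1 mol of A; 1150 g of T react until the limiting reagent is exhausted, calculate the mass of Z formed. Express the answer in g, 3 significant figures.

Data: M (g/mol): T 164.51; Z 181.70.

n(A) = 15.10 mol
n(T) = 1150 / 164.51 = 6.990 mol
n/ν for A = 15.10/4 = 3.775
n/ν for T = 6.990/2 = 3.495
Smallest n/ν is T → limiting reagent.
n(Z) = (3/2) × 6.990 = 10.49 mol
mass = 10.49 × 181.70 = 1906 g

1910 g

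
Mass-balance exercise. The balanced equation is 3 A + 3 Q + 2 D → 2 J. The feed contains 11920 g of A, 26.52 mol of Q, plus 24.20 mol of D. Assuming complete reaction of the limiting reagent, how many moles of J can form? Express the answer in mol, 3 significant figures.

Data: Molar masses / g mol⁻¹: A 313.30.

n(A) = 11920 / 313.30 = 38.05 mol
n(Q) = 26.52 mol
n(D) = 24.20 mol
n/ν → A: 12.68, Q: 8.840, D: 12.10; Q is limiting.
n(J) = (2/3) × 26.52 = 17.68 mol

17.7 mol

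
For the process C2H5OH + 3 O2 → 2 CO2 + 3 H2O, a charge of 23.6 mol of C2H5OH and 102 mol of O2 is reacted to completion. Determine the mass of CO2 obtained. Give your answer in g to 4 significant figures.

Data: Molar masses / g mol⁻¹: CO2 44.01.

n(C2H5OH) = 23.60 mol
n(O2) = 102.0 mol
n/ν for C2H5OH = 23.60/1 = 23.60
n/ν for O2 = 102.0/3 = 34.00
Smallest n/ν is C2H5OH → limiting reagent.
n(CO2) = (2/1) × 23.60 = 47.20 mol
mass = 47.20 × 44.01 = 2077 g

2077 g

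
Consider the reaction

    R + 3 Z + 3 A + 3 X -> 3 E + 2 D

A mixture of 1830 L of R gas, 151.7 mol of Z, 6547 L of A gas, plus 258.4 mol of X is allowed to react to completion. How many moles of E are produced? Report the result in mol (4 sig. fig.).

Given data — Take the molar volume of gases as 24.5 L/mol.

n(R) = 1830 / 24.5 = 74.69 mol
n(Z) = 151.7 mol
n(A) = 6547 / 24.5 = 267.2 mol
n(X) = 258.4 mol
n/ν → R: 74.69, Z: 50.57, A: 89.07, X: 86.13; Z is limiting.
n(E) = (3/3) × 151.7 = 151.7 mol

151.7 mol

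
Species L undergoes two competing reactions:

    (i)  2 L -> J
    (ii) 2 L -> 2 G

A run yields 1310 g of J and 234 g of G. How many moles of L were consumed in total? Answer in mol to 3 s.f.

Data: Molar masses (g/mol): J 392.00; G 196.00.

7.88 mol

n(J) = 1310 / 392.00 = 3.342 mol
n(G) = 234 / 196.00 = 1.194 mol
n(L) via (i) = (2/1)×3.342 = 6.684 mol
n(L) via (ii) = (2/2)×1.194 = 1.194 mol
total n(L) = 6.684 + 1.194 = 7.878 mol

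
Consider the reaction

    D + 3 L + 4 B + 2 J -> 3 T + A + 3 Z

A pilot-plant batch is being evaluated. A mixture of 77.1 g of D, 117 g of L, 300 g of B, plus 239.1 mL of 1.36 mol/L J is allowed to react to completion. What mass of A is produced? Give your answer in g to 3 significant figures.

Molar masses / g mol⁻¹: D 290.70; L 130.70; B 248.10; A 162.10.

n(D) = 77.10 / 290.70 = 0.2652 mol
n(L) = 117.0 / 130.70 = 0.8952 mol
n(B) = 300.0 / 248.10 = 1.209 mol
n(J) = 1.36 × 239.1/1000 = 0.3252 mol
n/ν → D: 0.2652, L: 0.2984, B: 0.3023, J: 0.1626; J is limiting.
n(A) = (1/2) × 0.3252 = 0.1626 mol
mass = 0.1626 × 162.10 = 26.36 g

26.4 g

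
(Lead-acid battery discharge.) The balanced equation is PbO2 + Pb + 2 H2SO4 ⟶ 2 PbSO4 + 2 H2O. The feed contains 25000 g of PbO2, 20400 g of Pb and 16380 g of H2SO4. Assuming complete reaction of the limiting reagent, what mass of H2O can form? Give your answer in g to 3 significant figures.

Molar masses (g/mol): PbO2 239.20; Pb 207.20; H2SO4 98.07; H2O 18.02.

n(PbO2) = 25000 / 239.20 = 104.5 mol
n(Pb) = 20400 / 207.20 = 98.46 mol
n(H2SO4) = 16380 / 98.07 = 167.0 mol
n/ν for PbO2 = 104.5/1 = 104.5
n/ν for Pb = 98.46/1 = 98.46
n/ν for H2SO4 = 167.0/2 = 83.50
Smallest n/ν is H2SO4 → limiting reagent.
n(H2O) = (2/2) × 167.0 = 167.0 mol
mass = 167.0 × 18.02 = 3009 g

3010 g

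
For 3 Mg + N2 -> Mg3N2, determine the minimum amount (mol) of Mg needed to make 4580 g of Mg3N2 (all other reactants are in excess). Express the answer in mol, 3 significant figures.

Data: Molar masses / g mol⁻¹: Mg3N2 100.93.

136 mol

n(Mg3N2) = 4580 / 100.93 = 45.38 mol
n(Mg) = (3/1) × 45.38 = 136.1 mol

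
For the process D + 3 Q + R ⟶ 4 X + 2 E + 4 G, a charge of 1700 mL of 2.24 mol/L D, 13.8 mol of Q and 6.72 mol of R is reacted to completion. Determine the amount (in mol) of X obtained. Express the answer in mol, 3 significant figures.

n(D) = 2.24 × 1700/1000 = 3.808 mol
n(Q) = 13.80 mol
n(R) = 6.720 mol
n/ν for D = 3.808/1 = 3.808
n/ν for Q = 13.80/3 = 4.600
n/ν for R = 6.720/1 = 6.720
Smallest n/ν is D → limiting reagent.
n(X) = (4/1) × 3.808 = 15.23 mol

15.2 mol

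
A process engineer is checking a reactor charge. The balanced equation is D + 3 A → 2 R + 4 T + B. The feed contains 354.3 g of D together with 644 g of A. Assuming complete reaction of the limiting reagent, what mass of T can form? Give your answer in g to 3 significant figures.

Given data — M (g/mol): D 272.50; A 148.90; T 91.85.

478 g

n(D) = 354.3 / 272.50 = 1.300 mol
n(A) = 644.0 / 148.90 = 4.325 mol
n/ν for D = 1.300/1 = 1.300
n/ν for A = 4.325/3 = 1.442
Smallest n/ν is D → limiting reagent.
n(T) = (4/1) × 1.300 = 5.200 mol
mass = 5.200 × 91.85 = 477.6 g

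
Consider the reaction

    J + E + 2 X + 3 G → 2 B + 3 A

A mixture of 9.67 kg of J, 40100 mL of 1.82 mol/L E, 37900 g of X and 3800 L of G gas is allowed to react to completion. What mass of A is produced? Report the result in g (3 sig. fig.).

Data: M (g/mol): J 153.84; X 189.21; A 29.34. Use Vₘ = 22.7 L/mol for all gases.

n(J) = 9.670×1000 / 153.84 = 62.86 mol
n(E) = 1.82 × 40100/1000 = 72.98 mol
n(X) = 37900 / 189.21 = 200.3 mol
n(G) = 3800 / 22.7 = 167.4 mol
n/ν → J: 62.86, E: 72.98, X: 100.2, G: 55.80; G is limiting.
n(A) = (3/3) × 167.4 = 167.4 mol
mass = 167.4 × 29.34 = 4912 g

4910 g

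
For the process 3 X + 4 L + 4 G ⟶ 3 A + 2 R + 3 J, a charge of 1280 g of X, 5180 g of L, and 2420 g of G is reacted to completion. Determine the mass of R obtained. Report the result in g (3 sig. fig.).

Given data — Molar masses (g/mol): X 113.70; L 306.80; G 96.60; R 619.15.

n(X) = 1280 / 113.70 = 11.26 mol
n(L) = 5180 / 306.80 = 16.88 mol
n(G) = 2420 / 96.60 = 25.05 mol
n/ν → X: 3.753, L: 4.220, G: 6.263; X is limiting.
n(R) = (2/3) × 11.26 = 7.507 mol
mass = 7.507 × 619.15 = 4648 g

4650 g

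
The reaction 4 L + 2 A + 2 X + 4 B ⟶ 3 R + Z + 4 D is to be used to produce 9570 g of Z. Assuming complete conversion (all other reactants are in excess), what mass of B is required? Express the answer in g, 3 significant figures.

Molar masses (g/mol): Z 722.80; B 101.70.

n(Z) = 9570 / 722.80 = 13.24 mol
n(B) = (4/1) × 13.24 = 52.96 mol
mass = 52.96 × 101.70 = 5386 g

5390 g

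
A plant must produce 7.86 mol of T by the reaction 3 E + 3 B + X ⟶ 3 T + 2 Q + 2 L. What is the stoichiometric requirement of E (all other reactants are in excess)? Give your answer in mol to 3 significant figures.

n(T) = 7.860 mol
n(E) = (3/3) × 7.860 = 7.860 mol

7.86 mol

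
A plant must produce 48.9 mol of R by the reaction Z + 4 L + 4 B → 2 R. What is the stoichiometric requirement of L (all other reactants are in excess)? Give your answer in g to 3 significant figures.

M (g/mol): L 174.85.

n(R) = 48.90 mol
n(L) = (4/2) × 48.90 = 97.80 mol
mass = 97.80 × 174.85 = 17100 g

17100 g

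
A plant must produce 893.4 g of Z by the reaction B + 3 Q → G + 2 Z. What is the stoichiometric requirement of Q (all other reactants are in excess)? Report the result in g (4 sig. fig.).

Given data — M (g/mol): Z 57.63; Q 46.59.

1083 g

n(Z) = 893.4 / 57.63 = 15.50 mol
n(Q) = (3/2) × 15.50 = 23.25 mol
mass = 23.25 × 46.59 = 1083 g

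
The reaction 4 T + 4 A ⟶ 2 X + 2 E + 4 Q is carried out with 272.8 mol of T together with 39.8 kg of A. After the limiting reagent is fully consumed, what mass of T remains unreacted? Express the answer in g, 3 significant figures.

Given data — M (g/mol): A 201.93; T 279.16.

n(T) = 272.8 mol
n(A) = 39.80×1000 / 201.93 = 197.1 mol
n/ν for T = 272.8/4 = 68.20
n/ν for A = 197.1/4 = 49.28
Smallest n/ν is A → limiting reagent.
T consumed = (4/4) × 197.1 = 197.1 mol
T remaining = 272.8 − 197.1 = 75.70 mol
mass = 75.70 × 279.16 = 21130 g

21100 g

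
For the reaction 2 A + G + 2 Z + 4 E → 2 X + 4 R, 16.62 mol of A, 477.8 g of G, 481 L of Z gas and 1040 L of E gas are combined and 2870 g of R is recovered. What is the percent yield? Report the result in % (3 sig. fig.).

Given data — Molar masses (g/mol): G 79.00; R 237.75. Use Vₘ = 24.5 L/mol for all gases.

49.9 %

n(A) = 16.62 mol
n(G) = 477.8 / 79.00 = 6.048 mol
n(Z) = 481.0 / 24.5 = 19.63 mol
n(E) = 1040 / 24.5 = 42.45 mol
n/ν for A = 16.62/2 = 8.310
n/ν for G = 6.048/1 = 6.048
n/ν for Z = 19.63/2 = 9.815
n/ν for E = 42.45/4 = 10.61
Smallest n/ν is G → limiting reagent.
theoretical n(R) = (4/1) × 6.048 = 24.19 mol → 5751 g
% yield = 2870 / 5751 × 100 = 49.90 %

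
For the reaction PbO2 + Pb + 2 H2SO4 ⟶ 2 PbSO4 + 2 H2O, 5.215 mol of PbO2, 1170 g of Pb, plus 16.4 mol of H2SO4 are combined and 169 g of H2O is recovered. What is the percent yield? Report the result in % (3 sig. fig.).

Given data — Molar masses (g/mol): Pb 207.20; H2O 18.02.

n(PbO2) = 5.215 mol
n(Pb) = 1170 / 207.20 = 5.647 mol
n(H2SO4) = 16.40 mol
n/ν → PbO2: 5.215, Pb: 5.647, H2SO4: 8.200; PbO2 is limiting.
theoretical n(H2O) = (2/1) × 5.215 = 10.43 mol → 187.9 g
% yield = 169 / 187.9 × 100 = 89.94 %

89.9 %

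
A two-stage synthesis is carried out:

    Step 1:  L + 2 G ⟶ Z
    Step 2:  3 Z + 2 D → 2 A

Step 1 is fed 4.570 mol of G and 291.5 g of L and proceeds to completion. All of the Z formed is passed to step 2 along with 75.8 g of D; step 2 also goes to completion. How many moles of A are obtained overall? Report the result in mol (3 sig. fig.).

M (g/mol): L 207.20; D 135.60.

0.559 mol

Step 1:
n(G) = 4.570 mol
n(L) = 291.5 / 207.20 = 1.407 mol
n/ν for G = 4.570/2 = 2.285
n/ν for L = 1.407/1 = 1.407
Smallest n/ν is L → limiting reagent.
n(Z) produced = (1/1) × 1.407 = 1.407 mol
Step 2:
n(Z) available = 1.407 mol
n(D) = 75.80 / 135.60 = 0.5590 mol
n/ν for Z = 1.407/3 = 0.4690
n/ν for D = 0.5590/2 = 0.2795
Smallest n/ν is D → limiting reagent.
n(A) = (2/2) × 0.5590 = 0.5590 mol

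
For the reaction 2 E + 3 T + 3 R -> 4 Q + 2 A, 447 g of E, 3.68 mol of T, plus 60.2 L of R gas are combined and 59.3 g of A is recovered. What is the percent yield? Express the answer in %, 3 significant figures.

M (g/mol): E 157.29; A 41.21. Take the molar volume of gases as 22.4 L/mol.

80.3 %

n(E) = 447.0 / 157.29 = 2.842 mol
n(T) = 3.680 mol
n(R) = 60.20 / 22.4 = 2.688 mol
n/ν for E = 2.842/2 = 1.421
n/ν for T = 3.680/3 = 1.227
n/ν for R = 2.688/3 = 0.8960
Smallest n/ν is R → limiting reagent.
theoretical n(A) = (2/3) × 2.688 = 1.792 mol → 73.85 g
% yield = 59.3 / 73.85 × 100 = 80.30 %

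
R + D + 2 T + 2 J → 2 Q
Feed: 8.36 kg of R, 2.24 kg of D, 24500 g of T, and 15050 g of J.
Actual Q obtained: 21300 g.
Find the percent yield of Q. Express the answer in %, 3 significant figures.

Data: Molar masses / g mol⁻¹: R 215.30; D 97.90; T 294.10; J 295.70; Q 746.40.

n(R) = 8.360×1000 / 215.30 = 38.83 mol
n(D) = 2.240×1000 / 97.90 = 22.88 mol
n(T) = 24500 / 294.10 = 83.30 mol
n(J) = 15050 / 295.70 = 50.90 mol
n/ν for R = 38.83/1 = 38.83
n/ν for D = 22.88/1 = 22.88
n/ν for T = 83.30/2 = 41.65
n/ν for J = 50.90/2 = 25.45
Smallest n/ν is D → limiting reagent.
theoretical n(Q) = (2/1) × 22.88 = 45.76 mol → 34160 g
% yield = 21300 / 34160 × 100 = 62.35 %

62.4 %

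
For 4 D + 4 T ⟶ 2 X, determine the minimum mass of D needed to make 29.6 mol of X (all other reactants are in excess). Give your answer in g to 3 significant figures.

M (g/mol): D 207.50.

12300 g

n(X) = 29.60 mol
n(D) = (4/2) × 29.60 = 59.20 mol
mass = 59.20 × 207.50 = 12280 g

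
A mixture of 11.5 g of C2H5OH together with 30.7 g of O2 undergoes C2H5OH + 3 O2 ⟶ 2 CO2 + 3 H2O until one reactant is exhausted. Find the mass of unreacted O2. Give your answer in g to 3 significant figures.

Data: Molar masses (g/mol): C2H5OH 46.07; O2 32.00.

6.74 g

n(C2H5OH) = 11.50 / 46.07 = 0.2496 mol
n(O2) = 30.70 / 32.00 = 0.9594 mol
n/ν for C2H5OH = 0.2496/1 = 0.2496
n/ν for O2 = 0.9594/3 = 0.3198
Smallest n/ν is C2H5OH → limiting reagent.
O2 consumed = (3/1) × 0.2496 = 0.7488 mol
O2 remaining = 0.9594 − 0.7488 = 0.2106 mol
mass = 0.2106 × 32.00 = 6.739 g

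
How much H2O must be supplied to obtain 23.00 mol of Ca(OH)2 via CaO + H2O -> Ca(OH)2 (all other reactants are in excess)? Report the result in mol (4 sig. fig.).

n(Ca(OH)2) = 23.00 mol
n(H2O) = (1/1) × 23.00 = 23.00 mol

23.00 mol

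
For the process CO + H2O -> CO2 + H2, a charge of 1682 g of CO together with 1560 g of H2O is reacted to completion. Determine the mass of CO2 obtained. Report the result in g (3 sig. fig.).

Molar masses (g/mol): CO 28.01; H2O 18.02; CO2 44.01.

n(CO) = 1682 / 28.01 = 60.05 mol
n(H2O) = 1560 / 18.02 = 86.57 mol
n/ν → CO: 60.05, H2O: 86.57; CO is limiting.
n(CO2) = (1/1) × 60.05 = 60.05 mol
mass = 60.05 × 44.01 = 2643 g

2640 g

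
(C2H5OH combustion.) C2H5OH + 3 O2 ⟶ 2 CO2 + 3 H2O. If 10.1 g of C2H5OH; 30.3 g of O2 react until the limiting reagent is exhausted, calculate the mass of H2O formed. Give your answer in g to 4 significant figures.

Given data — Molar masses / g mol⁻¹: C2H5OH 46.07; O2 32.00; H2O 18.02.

11.85 g

n(C2H5OH) = 10.10 / 46.07 = 0.2192 mol
n(O2) = 30.30 / 32.00 = 0.9469 mol
n/ν → C2H5OH: 0.2192, O2: 0.3156; C2H5OH is limiting.
n(H2O) = (3/1) × 0.2192 = 0.6576 mol
mass = 0.6576 × 18.02 = 11.85 g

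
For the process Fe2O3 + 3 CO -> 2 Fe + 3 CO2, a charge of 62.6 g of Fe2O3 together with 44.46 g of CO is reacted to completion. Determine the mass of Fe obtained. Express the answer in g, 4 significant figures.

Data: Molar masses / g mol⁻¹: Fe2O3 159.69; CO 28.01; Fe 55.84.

n(Fe2O3) = 62.60 / 159.69 = 0.3920 mol
n(CO) = 44.46 / 28.01 = 1.587 mol
n/ν → Fe2O3: 0.3920, CO: 0.5290; Fe2O3 is limiting.
n(Fe) = (2/1) × 0.3920 = 0.7840 mol
mass = 0.7840 × 55.84 = 43.78 g

43.78 g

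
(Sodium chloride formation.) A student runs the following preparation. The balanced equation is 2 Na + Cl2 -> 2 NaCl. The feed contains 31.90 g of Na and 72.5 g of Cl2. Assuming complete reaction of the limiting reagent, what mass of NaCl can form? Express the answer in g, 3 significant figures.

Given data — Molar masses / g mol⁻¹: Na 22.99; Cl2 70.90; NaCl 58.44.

81.1 g

n(Na) = 31.90 / 22.99 = 1.388 mol
n(Cl2) = 72.50 / 70.90 = 1.023 mol
n/ν for Na = 1.388/2 = 0.6940
n/ν for Cl2 = 1.023/1 = 1.023
Smallest n/ν is Na → limiting reagent.
n(NaCl) = (2/2) × 1.388 = 1.388 mol
mass = 1.388 × 58.44 = 81.11 g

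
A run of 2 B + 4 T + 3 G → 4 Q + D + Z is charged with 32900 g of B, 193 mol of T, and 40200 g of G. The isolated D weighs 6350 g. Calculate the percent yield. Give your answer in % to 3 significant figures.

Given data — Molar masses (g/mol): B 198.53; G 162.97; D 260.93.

50.4 %

n(B) = 32900 / 198.53 = 165.7 mol
n(T) = 193.0 mol
n(G) = 40200 / 162.97 = 246.7 mol
n/ν for B = 165.7/2 = 82.85
n/ν for T = 193.0/4 = 48.25
n/ν for G = 246.7/3 = 82.23
Smallest n/ν is T → limiting reagent.
theoretical n(D) = (1/4) × 193.0 = 48.25 mol → 12590 g
% yield = 6350 / 12590 × 100 = 50.44 %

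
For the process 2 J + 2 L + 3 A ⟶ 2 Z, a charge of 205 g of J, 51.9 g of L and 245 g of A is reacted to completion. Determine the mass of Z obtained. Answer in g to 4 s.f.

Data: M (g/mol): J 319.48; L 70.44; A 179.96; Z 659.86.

n(J) = 205.0 / 319.48 = 0.6417 mol
n(L) = 51.90 / 70.44 = 0.7368 mol
n(A) = 245.0 / 179.96 = 1.361 mol
n/ν for J = 0.6417/2 = 0.3209
n/ν for L = 0.7368/2 = 0.3684
n/ν for A = 1.361/3 = 0.4537
Smallest n/ν is J → limiting reagent.
n(Z) = (2/2) × 0.6417 = 0.6417 mol
mass = 0.6417 × 659.86 = 423.4 g

423.4 g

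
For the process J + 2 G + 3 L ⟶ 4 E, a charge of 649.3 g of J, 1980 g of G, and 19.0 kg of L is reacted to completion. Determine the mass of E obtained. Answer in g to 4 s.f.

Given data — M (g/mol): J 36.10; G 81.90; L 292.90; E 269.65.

13040 g

n(J) = 649.3 / 36.10 = 17.99 mol
n(G) = 1980 / 81.90 = 24.18 mol
n(L) = 19.00×1000 / 292.90 = 64.87 mol
n/ν → J: 17.99, G: 12.09, L: 21.62; G is limiting.
n(E) = (4/2) × 24.18 = 48.36 mol
mass = 48.36 × 269.65 = 13040 g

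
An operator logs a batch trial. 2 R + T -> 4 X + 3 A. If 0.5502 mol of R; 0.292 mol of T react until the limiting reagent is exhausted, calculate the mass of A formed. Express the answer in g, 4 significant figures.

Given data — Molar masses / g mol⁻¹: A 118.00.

n(R) = 0.5502 mol
n(T) = 0.2920 mol
n/ν → R: 0.2751, T: 0.2920; R is limiting.
n(A) = (3/2) × 0.5502 = 0.8253 mol
mass = 0.8253 × 118.00 = 97.39 g

97.39 g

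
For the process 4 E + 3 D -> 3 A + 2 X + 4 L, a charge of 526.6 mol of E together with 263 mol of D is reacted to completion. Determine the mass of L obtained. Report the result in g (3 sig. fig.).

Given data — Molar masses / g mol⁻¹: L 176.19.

n(E) = 526.6 mol
n(D) = 263.0 mol
n/ν → E: 131.7, D: 87.67; D is limiting.
n(L) = (4/3) × 263.0 = 350.7 mol
mass = 350.7 × 176.19 = 61790 g

61800 g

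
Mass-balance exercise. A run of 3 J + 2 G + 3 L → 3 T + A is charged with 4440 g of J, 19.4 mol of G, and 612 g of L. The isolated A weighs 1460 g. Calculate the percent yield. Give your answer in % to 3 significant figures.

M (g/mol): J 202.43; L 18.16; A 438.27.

45.6 %

n(J) = 4440 / 202.43 = 21.93 mol
n(G) = 19.40 mol
n(L) = 612.0 / 18.16 = 33.70 mol
n/ν → J: 7.310, G: 9.700, L: 11.23; J is limiting.
theoretical n(A) = (1/3) × 21.93 = 7.310 mol → 3204 g
% yield = 1460 / 3204 × 100 = 45.57 %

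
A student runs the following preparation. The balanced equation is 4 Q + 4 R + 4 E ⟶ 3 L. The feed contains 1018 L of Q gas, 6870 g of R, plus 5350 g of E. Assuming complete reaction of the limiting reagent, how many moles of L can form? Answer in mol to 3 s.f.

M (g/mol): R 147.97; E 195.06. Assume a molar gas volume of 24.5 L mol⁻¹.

20.6 mol

n(Q) = 1018 / 24.5 = 41.55 mol
n(R) = 6870 / 147.97 = 46.43 mol
n(E) = 5350 / 195.06 = 27.43 mol
n/ν for Q = 41.55/4 = 10.39
n/ν for R = 46.43/4 = 11.61
n/ν for E = 27.43/4 = 6.858
Smallest n/ν is E → limiting reagent.
n(L) = (3/4) × 27.43 = 20.57 mol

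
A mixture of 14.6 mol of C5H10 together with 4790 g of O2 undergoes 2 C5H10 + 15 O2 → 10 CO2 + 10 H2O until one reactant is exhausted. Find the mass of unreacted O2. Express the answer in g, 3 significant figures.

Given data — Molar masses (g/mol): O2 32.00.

n(C5H10) = 14.60 mol
n(O2) = 4790 / 32.00 = 149.7 mol
n/ν for C5H10 = 14.60/2 = 7.300
n/ν for O2 = 149.7/15 = 9.980
Smallest n/ν is C5H10 → limiting reagent.
O2 consumed = (15/2) × 14.60 = 109.5 mol
O2 remaining = 149.7 − 109.5 = 40.20 mol
mass = 40.20 × 32.00 = 1286 g

1290 g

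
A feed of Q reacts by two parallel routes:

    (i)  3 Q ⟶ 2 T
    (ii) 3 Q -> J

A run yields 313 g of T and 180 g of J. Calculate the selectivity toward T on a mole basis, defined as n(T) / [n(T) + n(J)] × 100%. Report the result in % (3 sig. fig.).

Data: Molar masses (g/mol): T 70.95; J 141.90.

n(T) = 313 / 70.95 = 4.412 mol
n(J) = 180 / 141.90 = 1.268 mol
selectivity = 4.412/(4.412+1.268) × 100 = 77.68 %

77.7 %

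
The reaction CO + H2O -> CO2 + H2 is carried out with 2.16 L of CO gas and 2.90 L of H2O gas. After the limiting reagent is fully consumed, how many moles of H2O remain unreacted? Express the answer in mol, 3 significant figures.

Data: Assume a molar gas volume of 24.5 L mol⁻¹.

0.0302 mol

n(CO) = 2.160 / 24.5 = 0.08816 mol
n(H2O) = 2.900 / 24.5 = 0.1184 mol
n/ν for CO = 0.08816/1 = 0.08816
n/ν for H2O = 0.1184/1 = 0.1184
Smallest n/ν is CO → limiting reagent.
H2O consumed = (1/1) × 0.08816 = 0.08816 mol
H2O remaining = 0.1184 − 0.08816 = 0.03024 mol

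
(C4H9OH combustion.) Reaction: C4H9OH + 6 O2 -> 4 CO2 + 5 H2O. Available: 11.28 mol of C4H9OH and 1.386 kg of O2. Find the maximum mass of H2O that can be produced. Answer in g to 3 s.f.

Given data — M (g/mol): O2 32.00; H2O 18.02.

650 g

n(C4H9OH) = 11.28 mol
n(O2) = 1.386×1000 / 32.00 = 43.31 mol
n/ν for C4H9OH = 11.28/1 = 11.28
n/ν for O2 = 43.31/6 = 7.218
Smallest n/ν is O2 → limiting reagent.
n(H2O) = (5/6) × 43.31 = 36.09 mol
mass = 36.09 × 18.02 = 650.3 g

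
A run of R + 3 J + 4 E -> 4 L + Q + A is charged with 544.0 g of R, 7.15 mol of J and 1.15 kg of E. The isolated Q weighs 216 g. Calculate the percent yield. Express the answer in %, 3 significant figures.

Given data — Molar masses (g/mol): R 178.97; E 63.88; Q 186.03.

48.7 %

n(R) = 544.0 / 178.97 = 3.040 mol
n(J) = 7.150 mol
n(E) = 1.150×1000 / 63.88 = 18.00 mol
n/ν for R = 3.040/1 = 3.040
n/ν for J = 7.150/3 = 2.383
n/ν for E = 18.00/4 = 4.500
Smallest n/ν is J → limiting reagent.
theoretical n(Q) = (1/3) × 7.150 = 2.383 mol → 443.3 g
% yield = 216 / 443.3 × 100 = 48.73 %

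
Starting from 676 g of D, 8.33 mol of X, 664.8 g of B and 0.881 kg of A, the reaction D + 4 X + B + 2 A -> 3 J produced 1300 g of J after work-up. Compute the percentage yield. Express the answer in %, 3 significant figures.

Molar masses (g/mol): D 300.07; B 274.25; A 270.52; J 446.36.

n(D) = 676.0 / 300.07 = 2.253 mol
n(X) = 8.330 mol
n(B) = 664.8 / 274.25 = 2.424 mol
n(A) = 0.8810×1000 / 270.52 = 3.257 mol
n/ν → D: 2.253, X: 2.083, B: 2.424, A: 1.629; A is limiting.
theoretical n(J) = (3/2) × 3.257 = 4.886 mol → 2181 g
% yield = 1300 / 2181 × 100 = 59.61 %

59.6 %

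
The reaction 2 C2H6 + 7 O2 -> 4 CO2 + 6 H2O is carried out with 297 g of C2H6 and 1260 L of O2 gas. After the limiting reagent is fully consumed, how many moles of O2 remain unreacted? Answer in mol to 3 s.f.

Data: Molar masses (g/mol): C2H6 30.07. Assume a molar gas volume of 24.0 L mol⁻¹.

n(C2H6) = 297.0 / 30.07 = 9.877 mol
n(O2) = 1260 / 24.0 = 52.50 mol
n/ν for C2H6 = 9.877/2 = 4.939
n/ν for O2 = 52.50/7 = 7.500
Smallest n/ν is C2H6 → limiting reagent.
O2 consumed = (7/2) × 9.877 = 34.57 mol
O2 remaining = 52.50 − 34.57 = 17.93 mol

17.9 mol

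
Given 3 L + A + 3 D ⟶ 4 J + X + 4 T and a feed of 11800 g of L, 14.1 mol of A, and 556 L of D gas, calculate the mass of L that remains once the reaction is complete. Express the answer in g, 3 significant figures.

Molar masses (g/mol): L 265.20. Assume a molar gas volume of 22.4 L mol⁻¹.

5220 g

n(L) = 11800 / 265.20 = 44.49 mol
n(A) = 14.10 mol
n(D) = 556.0 / 22.4 = 24.82 mol
n/ν for L = 44.49/3 = 14.83
n/ν for A = 14.10/1 = 14.10
n/ν for D = 24.82/3 = 8.273
Smallest n/ν is D → limiting reagent.
L consumed = (3/3) × 24.82 = 24.82 mol
L remaining = 44.49 − 24.82 = 19.67 mol
mass = 19.67 × 265.20 = 5216 g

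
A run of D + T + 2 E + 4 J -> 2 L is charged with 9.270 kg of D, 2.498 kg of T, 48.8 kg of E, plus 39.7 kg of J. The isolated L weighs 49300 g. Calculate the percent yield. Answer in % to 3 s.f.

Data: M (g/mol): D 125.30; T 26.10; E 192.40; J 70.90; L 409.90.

81.3 %

n(D) = 9.270×1000 / 125.30 = 73.98 mol
n(T) = 2.498×1000 / 26.10 = 95.71 mol
n(E) = 48.80×1000 / 192.40 = 253.6 mol
n(J) = 39.70×1000 / 70.90 = 559.9 mol
n/ν for D = 73.98/1 = 73.98
n/ν for T = 95.71/1 = 95.71
n/ν for E = 253.6/2 = 126.8
n/ν for J = 559.9/4 = 140.0
Smallest n/ν is D → limiting reagent.
theoretical n(L) = (2/1) × 73.98 = 148.0 mol → 60670 g
% yield = 49300 / 60670 × 100 = 81.26 %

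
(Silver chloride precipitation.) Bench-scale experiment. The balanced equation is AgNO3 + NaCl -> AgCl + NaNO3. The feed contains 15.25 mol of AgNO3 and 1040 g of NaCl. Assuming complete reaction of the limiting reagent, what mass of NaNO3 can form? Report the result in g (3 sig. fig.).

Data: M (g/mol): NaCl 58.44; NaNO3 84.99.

1300 g

n(AgNO3) = 15.25 mol
n(NaCl) = 1040 / 58.44 = 17.80 mol
n/ν for AgNO3 = 15.25/1 = 15.25
n/ν for NaCl = 17.80/1 = 17.80
Smallest n/ν is AgNO3 → limiting reagent.
n(NaNO3) = (1/1) × 15.25 = 15.25 mol
mass = 15.25 × 84.99 = 1296 g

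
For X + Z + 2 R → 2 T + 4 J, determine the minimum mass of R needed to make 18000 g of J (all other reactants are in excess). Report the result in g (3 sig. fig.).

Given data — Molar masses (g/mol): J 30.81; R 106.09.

n(J) = 18000 / 30.81 = 584.2 mol
n(R) = (2/4) × 584.2 = 292.1 mol
mass = 292.1 × 106.09 = 30990 g

31000 g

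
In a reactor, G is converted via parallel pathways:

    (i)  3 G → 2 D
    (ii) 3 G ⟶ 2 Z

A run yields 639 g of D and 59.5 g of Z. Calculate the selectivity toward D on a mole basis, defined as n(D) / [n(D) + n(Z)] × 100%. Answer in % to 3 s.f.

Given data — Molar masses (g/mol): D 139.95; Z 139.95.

91.5 %

n(D) = 639 / 139.95 = 4.566 mol
n(Z) = 59.5 / 139.95 = 0.4252 mol
selectivity = 4.566/(4.566+0.4252) × 100 = 91.48 %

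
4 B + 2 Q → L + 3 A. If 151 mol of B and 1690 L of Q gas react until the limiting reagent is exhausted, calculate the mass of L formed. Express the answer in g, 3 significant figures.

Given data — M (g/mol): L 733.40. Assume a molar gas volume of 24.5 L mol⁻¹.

n(B) = 151.0 mol
n(Q) = 1690 / 24.5 = 68.98 mol
n/ν → B: 37.75, Q: 34.49; Q is limiting.
n(L) = (1/2) × 68.98 = 34.49 mol
mass = 34.49 × 733.40 = 25290 g

25300 g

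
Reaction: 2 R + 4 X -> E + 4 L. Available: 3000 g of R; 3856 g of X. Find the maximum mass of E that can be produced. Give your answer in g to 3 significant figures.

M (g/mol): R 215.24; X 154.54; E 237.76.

n(R) = 3000 / 215.24 = 13.94 mol
n(X) = 3856 / 154.54 = 24.95 mol
n/ν for R = 13.94/2 = 6.970
n/ν for X = 24.95/4 = 6.238
Smallest n/ν is X → limiting reagent.
n(E) = (1/4) × 24.95 = 6.238 mol
mass = 6.238 × 237.76 = 1483 g

1480 g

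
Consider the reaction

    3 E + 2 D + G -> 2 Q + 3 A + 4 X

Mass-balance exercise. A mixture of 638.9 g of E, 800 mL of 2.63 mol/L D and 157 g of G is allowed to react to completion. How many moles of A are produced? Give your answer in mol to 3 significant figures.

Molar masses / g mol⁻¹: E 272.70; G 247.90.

n(E) = 638.9 / 272.70 = 2.343 mol
n(D) = 2.63 × 800.0/1000 = 2.104 mol
n(G) = 157.0 / 247.90 = 0.6333 mol
n/ν for E = 2.343/3 = 0.7810
n/ν for D = 2.104/2 = 1.052
n/ν for G = 0.6333/1 = 0.6333
Smallest n/ν is G → limiting reagent.
n(A) = (3/1) × 0.6333 = 1.900 mol

1.90 mol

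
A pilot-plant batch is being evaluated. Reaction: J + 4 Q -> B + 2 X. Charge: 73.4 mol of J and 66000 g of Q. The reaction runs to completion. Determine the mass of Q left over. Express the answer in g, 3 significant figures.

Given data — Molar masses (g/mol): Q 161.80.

n(J) = 73.40 mol
n(Q) = 66000 / 161.80 = 407.9 mol
n/ν for J = 73.40/1 = 73.40
n/ν for Q = 407.9/4 = 102.0
Smallest n/ν is J → limiting reagent.
Q consumed = (4/1) × 73.40 = 293.6 mol
Q remaining = 407.9 − 293.6 = 114.3 mol
mass = 114.3 × 161.80 = 18490 g

18500 g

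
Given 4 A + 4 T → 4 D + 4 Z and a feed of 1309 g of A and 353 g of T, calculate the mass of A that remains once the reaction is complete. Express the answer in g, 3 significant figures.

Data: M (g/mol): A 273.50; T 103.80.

n(A) = 1309 / 273.50 = 4.786 mol
n(T) = 353.0 / 103.80 = 3.401 mol
n/ν → A: 1.197, T: 0.8503; T is limiting.
A consumed = (4/4) × 3.401 = 3.401 mol
A remaining = 4.786 − 3.401 = 1.385 mol
mass = 1.385 × 273.50 = 378.8 g

379 g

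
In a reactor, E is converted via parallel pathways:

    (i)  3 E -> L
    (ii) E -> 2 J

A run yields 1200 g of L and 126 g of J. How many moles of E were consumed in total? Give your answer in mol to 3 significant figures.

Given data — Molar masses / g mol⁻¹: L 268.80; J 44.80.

14.8 mol

n(L) = 1200 / 268.80 = 4.464 mol
n(J) = 126 / 44.80 = 2.813 mol
n(E) via (i) = (3/1)×4.464 = 13.39 mol
n(E) via (ii) = (1/2)×2.813 = 1.407 mol
total n(E) = 13.39 + 1.407 = 14.80 mol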